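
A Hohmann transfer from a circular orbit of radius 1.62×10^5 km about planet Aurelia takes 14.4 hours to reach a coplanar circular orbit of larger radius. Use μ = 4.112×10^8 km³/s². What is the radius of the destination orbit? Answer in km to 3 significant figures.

r₂ = 8.02×10^5 km

Transfer time t = 14.4 hours = 51840 s, and t = π√(a_t³/μ).
So a_t = (μ t²/π²)^(1/3) = (4.112×10^8 × (51840)² / π²)^(1/3) = 4.8198×10^5 km.
Since a_t = (r₁ + r₂)/2, r₂ = 2a_t − r₁ = 2×4.8198×10^5 − 1.620×10^5 = 8.0196×10^5 km.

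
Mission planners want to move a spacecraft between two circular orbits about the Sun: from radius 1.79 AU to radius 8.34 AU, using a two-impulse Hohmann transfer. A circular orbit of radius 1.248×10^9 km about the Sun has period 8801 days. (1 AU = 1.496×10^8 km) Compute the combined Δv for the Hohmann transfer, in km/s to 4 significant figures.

Δv = 10.49 km/s

From Kepler's third law T² = 4π²r³/μ at r = 1.248×10^9 km, T = 8801 days = 8801 × 86400 s = 7.604064×10^8 s: μ = 4π²r³/T² = 1.32713×10^11 km³/s².
In km: r₁ = 1.79 × 1.496×10^8 = 2.67784×10^8 km; r₂ = 8.34 × 1.496×10^8 = 1.247664×10^9 km.
Transfer-ellipse semi-major axis a_t = (r₁ + r₂)/2 = (2.67784×10^8 + 1.247664×10^9)/2 = 7.57724×10^8 km.
At r₁ the circular-orbit speed is v₁ = √(μ/r₁) = 22.26197 km/s.
Transfer-orbit speed at r₁ (v² = μ(2/r − 1/a)): v_p = √[μ(2/r₁ − 1/a_t)] = 28.56650 km/s.
First burn Δv₁ = |v_p − v₁| = 6.305 km/s.
Circular speed at r₂: v₂ = √(μ/r₂) = 10.3135 km/s.
Transfer-orbit speed at r₂: v_a = √[μ(2/r₂ − 1/a_t)] = 6.13118 km/s.
Second burn Δv₂ = |v₂ − v_a| = 4.182 km/s.
Δv = Δv₁ + Δv₂ = 6.305 + 4.182 = 10.49 km/s.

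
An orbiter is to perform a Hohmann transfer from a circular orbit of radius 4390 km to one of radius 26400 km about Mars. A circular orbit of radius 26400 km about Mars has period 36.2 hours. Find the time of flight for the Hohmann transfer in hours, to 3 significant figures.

From Kepler's third law T² = 4π²r³/μ at r = 26400 km, T = 36.2 hours = 36.2 × 3600 s = 1.3032×10^5 s: μ = 4π²r³/T² = 42771.0 km³/s².
Semi-major axis of the transfer orbit: a_t = (4390 + 26400)/2 = 15395 km.
Half the transfer-orbit period gives t = π√(a_t³/μ) = 29020 s.
Converting: 29020 s ÷ 3600 s/hour = 8.06 hours.

t = 8.06 hours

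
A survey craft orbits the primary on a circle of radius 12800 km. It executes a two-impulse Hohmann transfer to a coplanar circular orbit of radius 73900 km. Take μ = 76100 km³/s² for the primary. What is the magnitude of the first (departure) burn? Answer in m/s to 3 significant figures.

Δv₁ = 745 m/s

Semi-major axis of the transfer orbit: a_t = (12800 + 73900)/2 = 43350 km.
On the circular orbit at r = 12800 km, v_c = √(μ/r) = 2.4383 km/s.
Vis-viva on the transfer ellipse at r = 12800 km gives v_t = √[μ(2/r − 1/a_t)] = 3.1836 km/s.
Δv₁ = |v_t − v_c| = |3.1836 − 2.4383| = 0.7453 km/s.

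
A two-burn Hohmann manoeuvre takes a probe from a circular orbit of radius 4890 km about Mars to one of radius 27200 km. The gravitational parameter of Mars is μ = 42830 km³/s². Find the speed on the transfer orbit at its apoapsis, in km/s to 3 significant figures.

v = 0.693 km/s

Transfer-ellipse semi-major axis a_t = (r₁ + r₂)/2 = (4890 + 27200)/2 = 16045 km.
The apoapsis of the transfer ellipse is at r = 27200 km.
Applying v² = μ(2/r − 1/a_t): v = 0.6927 km/s.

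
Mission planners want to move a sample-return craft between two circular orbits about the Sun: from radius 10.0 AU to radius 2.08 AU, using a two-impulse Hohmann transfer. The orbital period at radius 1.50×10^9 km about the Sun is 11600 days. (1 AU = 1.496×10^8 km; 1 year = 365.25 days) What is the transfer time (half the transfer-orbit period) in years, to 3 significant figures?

t = 7.42 years

From Kepler's third law T² = 4π²r³/μ at r = 1.50×10^9 km, T = 11600 days = 11600 × 86400 s = 1.00224×10^9 s: μ = 4π²r³/T² = 1.32645×10^11 km³/s².
In km: r₁ = 10.0 × 1.496×10^8 = 1.496×10^9 km; r₂ = 2.08 × 1.496×10^8 = 3.11168×10^8 km.
Transfer-ellipse semi-major axis a_t = (r₁ + r₂)/2 = (1.496×10^9 + 3.11168×10^8)/2 = 9.03584×10^8 km.
Transfer time t = π√(a_t³/μ) = π√((9.03584×10^8)³ / 1.32645×10^11) = 2.343×10^8 s.
Converting: 2.343×10^8 s ÷ 3.15576×10^7 s/year (365.25 × 86400) = 7.42 years.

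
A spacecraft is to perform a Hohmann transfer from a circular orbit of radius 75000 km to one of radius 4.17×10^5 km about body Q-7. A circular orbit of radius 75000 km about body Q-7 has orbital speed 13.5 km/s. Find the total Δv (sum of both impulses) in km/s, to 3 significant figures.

From the circular-orbit relation v² = μ/r at r = 75000 km: μ = v²r = (13.5)² × 75000 = 1.36688×10^7 km³/s².
Transfer-ellipse semi-major axis a_t = (r₁ + r₂)/2 = (75000 + 4.170×10^5)/2 = 2.460×10^5 km.
Circular speed at r₁: v₁ = √(μ/r₁) = √(1.36688×10^7/75000) = 13.500 km/s.
Transfer-orbit speed at r₁ (vis-viva equation): v_p = √[μ(2/r₁ − 1/a_t)] = 17.577 km/s.
First burn Δv₁ = |v_p − v₁| = 4.077 km/s.
Circular speed at r₂: v₂ = √(μ/r₂) = 5.725 km/s.
Transfer-orbit speed at r₂: v_a = √[μ(2/r₂ − 1/a_t)] = 3.161 km/s.
Second burn Δv₂ = |v₂ − v_a| = 2.564 km/s.
Total Δv = Δv₁ + Δv₂ = 6.641 km/s.

Δv = 6.64 km/s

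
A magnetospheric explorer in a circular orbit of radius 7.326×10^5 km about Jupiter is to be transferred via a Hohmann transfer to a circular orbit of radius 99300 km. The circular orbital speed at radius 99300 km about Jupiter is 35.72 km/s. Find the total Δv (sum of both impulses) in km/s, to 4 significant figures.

Δv = 18.41 km/s

From the circular-orbit relation v² = μ/r at r = 99300 km: μ = v²r = (35.72)² × 99300 = 1.26699×10^8 km³/s².
Transfer-ellipse semi-major axis a_t = (r₁ + r₂)/2 = (7.326×10^5 + 99300)/2 = 4.1595×10^5 km.
At r₁ the circular-orbit speed is v₁ = √(μ/r₁) = 13.1508 km/s.
On the transfer ellipse at r₁, vis-viva equation gives v_a = √[μ(2/r₁ − 1/a_t)] = 6.42550 km/s.
First burn Δv₁ = |v_a − v₁| = 6.7253 km/s.
At r₂, v₂ = √(μ/r₂) = 35.720 km/s.
Transfer-orbit speed at r₂: v_p = √[μ(2/r₂ − 1/a_t)] = 47.405 km/s.
Second burn Δv₂ = |v₂ − v_p| = 11.685 km/s.
Δv = Δv₁ + Δv₂ = 6.7253 + 11.685 = 18.41 km/s.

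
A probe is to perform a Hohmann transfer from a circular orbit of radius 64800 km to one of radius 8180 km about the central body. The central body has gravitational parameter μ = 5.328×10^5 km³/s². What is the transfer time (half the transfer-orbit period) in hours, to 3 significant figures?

Transfer-ellipse semi-major axis a_t = (r₁ + r₂)/2 = (64800 + 8180)/2 = 36490 km.
Half the transfer-orbit period gives t = π√(a_t³/μ) = 30000 s.
Converting: 30000 s ÷ 3600 s/hour = 8.33 hours.

t = 8.33 hours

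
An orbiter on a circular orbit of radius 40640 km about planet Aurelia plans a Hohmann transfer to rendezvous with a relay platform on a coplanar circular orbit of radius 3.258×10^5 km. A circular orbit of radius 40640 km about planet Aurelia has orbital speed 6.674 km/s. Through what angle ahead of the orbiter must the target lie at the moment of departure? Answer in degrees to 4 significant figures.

From the circular-orbit relation v² = μ/r at r = 40640 km: μ = v²r = (6.674)² × 40640 = 1.81020×10^6 km³/s².
Semi-major axis of the transfer orbit: a_t = (40640 + 3.258×10^5)/2 = 1.8322×10^5 km.
The half-period of the transfer ellipse is t = π√(a_t³/μ) = 1.8312×10^5 s.
The target's mean motion on its circular orbit is ω₂ = √(μ/r₂³) = 7.2350×10^-6 rad/s.
Angle swept by the target during transfer: ω₂·t = 1.3249 rad = 75.91°.
The orbiter traverses 180° on the transfer ellipse, so the target must lead by 180° − 75.91° = 104.1°.

φ = 104.1°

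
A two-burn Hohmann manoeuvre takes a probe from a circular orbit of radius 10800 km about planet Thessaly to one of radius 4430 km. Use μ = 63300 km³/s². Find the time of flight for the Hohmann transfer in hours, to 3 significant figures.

The Hohmann ellipse has a_t = (r₁ + r₂)/2 = 7615 km.
By Kepler's third law the transfer-orbit period is T = 2π√(a_t³/μ), so t = T/2 = 8297.6 s.
Converting: 8297.6 s ÷ 3600 s/hour = 2.30 hours.

t = 2.30 hours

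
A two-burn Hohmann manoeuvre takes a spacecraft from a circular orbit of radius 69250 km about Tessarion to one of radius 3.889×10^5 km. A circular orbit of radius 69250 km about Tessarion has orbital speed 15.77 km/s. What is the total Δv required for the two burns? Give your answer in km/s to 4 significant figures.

From the circular-orbit relation v² = μ/r at r = 69250 km: μ = v²r = (15.77)² × 69250 = 1.72220×10^7 km³/s².
Transfer-ellipse semi-major axis a_t = (r₁ + r₂)/2 = (69250 + 3.889×10^5)/2 = 2.29075×10^5 km.
Circular speed at r₁: v₁ = √(μ/r₁) = √(1.72220×10^7/69250) = 15.7700 km/s.
On the transfer ellipse at r₁, v² = μ(2/r − 1/a) gives v_p = √[μ(2/r₁ − 1/a_t)] = 20.5476 km/s.
First burn Δv₁ = |v_p − v₁| = 4.7776 km/s.
At r₂, v₂ = √(μ/r₂) = 6.6546 km/s.
Transfer-orbit speed at r₂: v_a = √[μ(2/r₂ − 1/a_t)] = 3.6588 km/s.
Second burn Δv₂ = |v₂ − v_a| = 2.9958 km/s.
Total Δv = Δv₁ + Δv₂ = 7.773 km/s.

Δv = 7.773 km/s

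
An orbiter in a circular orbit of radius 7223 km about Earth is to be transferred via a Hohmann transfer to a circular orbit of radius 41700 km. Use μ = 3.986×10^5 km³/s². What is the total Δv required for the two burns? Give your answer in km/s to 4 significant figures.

Semi-major axis of the transfer orbit: a_t = (7223 + 41700)/2 = 24461.5 km.
Circular speed at r₁: v₁ = √(μ/r₁) = √(3.986×10^5/7223) = 7.4286 km/s.
Transfer-orbit speed at r₁ (vis-viva equation): v_p = √[μ(2/r₁ − 1/a_t)] = 9.6992 km/s.
First burn Δv₁ = |v_p − v₁| = 2.2706 km/s.
At r₂, v₂ = √(μ/r₂) = 3.0917 km/s.
Transfer-orbit speed at r₂: v_a = √[μ(2/r₂ − 1/a_t)] = 1.6800 km/s.
Second burn Δv₂ = |v₂ − v_a| = 1.4117 km/s.
Δv = Δv₁ + Δv₂ = 2.2706 + 1.4117 = 3.682 km/s.

Δv = 3.682 km/s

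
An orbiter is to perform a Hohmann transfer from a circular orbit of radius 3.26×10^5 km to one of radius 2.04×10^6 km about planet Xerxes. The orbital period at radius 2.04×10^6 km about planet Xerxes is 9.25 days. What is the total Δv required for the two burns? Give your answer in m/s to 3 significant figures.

From Kepler's third law T² = 4π²r³/μ at r = 2.04×10^6 km, T = 9.25 days = 9.25 × 86400 s = 7.992×10^5 s: μ = 4π²r³/T² = 5.24734×10^8 km³/s².
Semi-major axis of the transfer orbit: a_t = (3.260×10^5 + 2.040×10^6)/2 = 1.183×10^6 km.
Circular speed at r₁: v₁ = √(μ/r₁) = √(5.24734×10^8/3.260×10^5) = 40.12 km/s.
Transfer-orbit speed at r₁ (v² = μ(2/r − 1/a)): v_p = √[μ(2/r₁ − 1/a_t)] = 52.68 km/s.
First burn Δv₁ = |v_p − v₁| = 12.56 km/s.
At r₂, v₂ = √(μ/r₂) = 16.038 km/s.
Transfer-orbit speed at r₂: v_a = √[μ(2/r₂ − 1/a_t)] = 8.4192 km/s.
Second burn Δv₂ = |v₂ − v_a| = 7.619 km/s.
Total Δv = Δv₁ + Δv₂ = 20.18 km/s.

Δv = 20200 m/s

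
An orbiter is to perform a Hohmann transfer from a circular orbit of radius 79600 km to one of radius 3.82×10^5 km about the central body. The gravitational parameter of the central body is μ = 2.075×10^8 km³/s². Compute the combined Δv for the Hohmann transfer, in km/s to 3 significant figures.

Semi-major axis of the transfer orbit: a_t = (79600 + 3.820×10^5)/2 = 2.308×10^5 km.
At r₁ the circular-orbit speed is v₁ = √(μ/r₁) = 51.06 km/s.
On the transfer ellipse at r₁, v² = μ(2/r − 1/a) gives v_p = √[μ(2/r₁ − 1/a_t)] = 65.69 km/s.
First burn Δv₁ = |v_p − v₁| = 14.63 km/s.
Circular speed at r₂: v₂ = √(μ/r₂) = 23.3065 km/s.
Transfer-orbit speed at r₂: v_a = √[μ(2/r₂ − 1/a_t)] = 13.6872 km/s.
Second burn Δv₂ = |v₂ − v_a| = 9.619 km/s.
Δv = Δv₁ + Δv₂ = 14.63 + 9.619 = 24.25 km/s.

Δv = 24.2 km/s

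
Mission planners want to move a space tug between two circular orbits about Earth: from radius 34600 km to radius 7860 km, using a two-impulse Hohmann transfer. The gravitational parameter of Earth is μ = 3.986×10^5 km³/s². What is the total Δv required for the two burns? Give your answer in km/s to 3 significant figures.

Semi-major axis of the transfer orbit: a_t = (34600 + 7860)/2 = 21230 km.
At r₁ the circular-orbit speed is v₁ = √(μ/r₁) = 3.394 km/s.
On the transfer ellipse at r₁, v² = μ(2/r − 1/a) gives v_a = √[μ(2/r₁ − 1/a_t)] = 2.065 km/s.
First burn Δv₁ = |v_a − v₁| = 1.329 km/s.
At r₂, v₂ = √(μ/r₂) = 7.121 km/s.
Transfer-orbit speed at r₂: v_p = √[μ(2/r₂ − 1/a_t)] = 9.091 km/s.
Second burn Δv₂ = |v₂ − v_p| = 1.970 km/s.
Δv = Δv₁ + Δv₂ = 1.329 + 1.970 = 3.299 km/s.

Δv = 3.30 km/s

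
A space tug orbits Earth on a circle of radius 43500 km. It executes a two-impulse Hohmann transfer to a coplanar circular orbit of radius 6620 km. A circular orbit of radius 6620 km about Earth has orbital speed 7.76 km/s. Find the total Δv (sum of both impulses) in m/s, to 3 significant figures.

Δv = 3940 m/s

From the circular-orbit relation v² = μ/r at r = 6620 km: μ = v²r = (7.76)² × 6620 = 3.98641×10^5 km³/s².
Semi-major axis of the transfer orbit: a_t = (43500 + 6620)/2 = 25060 km.
Circular speed at r₁: v₁ = √(μ/r₁) = √(3.98641×10^5/43500) = 3.027 km/s.
On the transfer ellipse at r₁, vis-viva gives v_a = √[μ(2/r₁ − 1/a_t)] = 1.556 km/s.
First burn Δv₁ = |v_a − v₁| = 1.471 km/s.
Circular speed at r₂: v₂ = √(μ/r₂) = 7.7600 km/s.
Transfer-orbit speed at r₂: v_p = √[μ(2/r₂ − 1/a_t)] = 10.224 km/s.
Second burn Δv₂ = |v₂ − v_p| = 2.464 km/s.
Total Δv = Δv₁ + Δv₂ = 3.935 km/s.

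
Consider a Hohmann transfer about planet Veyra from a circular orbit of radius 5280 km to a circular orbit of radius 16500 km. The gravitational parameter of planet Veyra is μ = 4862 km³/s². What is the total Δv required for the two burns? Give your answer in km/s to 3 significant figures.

The Hohmann ellipse has a_t = (r₁ + r₂)/2 = 10890 km.
At r₁ the circular-orbit speed is v₁ = √(μ/r₁) = 0.959601 km/s.
On the transfer ellipse at r₁, vis-viva equation gives v_p = √[μ(2/r₁ − 1/a_t)] = 1.18119 km/s.
First burn Δv₁ = |v_p − v₁| = 0.22159 km/s.
At r₂, v₂ = √(μ/r₂) = 0.54283 km/s.
Transfer-orbit speed at r₂: v_a = √[μ(2/r₂ − 1/a_t)] = 0.37798 km/s.
Second burn Δv₂ = |v₂ − v_a| = 0.16485 km/s.
Total Δv = Δv₁ + Δv₂ = 0.3864 km/s.

Δv = 0.386 km/s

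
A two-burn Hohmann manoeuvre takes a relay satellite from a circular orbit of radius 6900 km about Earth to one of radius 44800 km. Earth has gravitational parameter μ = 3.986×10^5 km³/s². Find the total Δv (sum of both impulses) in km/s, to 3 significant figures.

Semi-major axis of the transfer orbit: a_t = (6900 + 44800)/2 = 25850 km.
At r₁ the circular-orbit speed is v₁ = √(μ/r₁) = 7.60053 km/s.
On the transfer ellipse at r₁, v² = μ(2/r − 1/a) gives v_p = √[μ(2/r₁ − 1/a_t)] = 10.0058 km/s.
First burn Δv₁ = |v_p − v₁| = 2.405 km/s.
At r₂, v₂ = √(μ/r₂) = 2.983 km/s.
Transfer-orbit speed at r₂: v_a = √[μ(2/r₂ − 1/a_t)] = 1.541 km/s.
Second burn Δv₂ = |v₂ − v_a| = 1.442 km/s.
Total Δv = Δv₁ + Δv₂ = 3.847 km/s.

Δv = 3.85 km/s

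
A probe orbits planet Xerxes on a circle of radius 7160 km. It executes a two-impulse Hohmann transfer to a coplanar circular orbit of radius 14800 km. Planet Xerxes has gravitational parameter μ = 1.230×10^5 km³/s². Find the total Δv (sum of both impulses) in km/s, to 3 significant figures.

Δv = 1.22 km/s

The Hohmann ellipse has a_t = (r₁ + r₂)/2 = 10980 km.
At r₁ the circular-orbit speed is v₁ = √(μ/r₁) = 4.1447 km/s.
On the transfer ellipse at r₁, vis-viva equation gives v_p = √[μ(2/r₁ − 1/a_t)] = 4.8120 km/s.
First burn Δv₁ = |v_p − v₁| = 0.6673 km/s.
At r₂, v₂ = √(μ/r₂) = 2.88285 km/s.
Transfer-orbit speed at r₂: v_a = √[μ(2/r₂ − 1/a_t)] = 2.32797 km/s.
Second burn Δv₂ = |v₂ − v_a| = 0.5549 km/s.
Δv = Δv₁ + Δv₂ = 0.6673 + 0.5549 = 1.222 km/s.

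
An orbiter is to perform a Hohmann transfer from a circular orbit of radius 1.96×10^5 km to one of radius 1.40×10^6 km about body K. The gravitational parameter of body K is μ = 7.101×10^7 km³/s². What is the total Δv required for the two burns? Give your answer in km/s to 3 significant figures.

The Hohmann ellipse has a_t = (r₁ + r₂)/2 = 7.980×10^5 km.
At r₁ the circular-orbit speed is v₁ = √(μ/r₁) = 19.034 km/s.
Transfer-orbit speed at r₁ (vis-viva equation): v_p = √[μ(2/r₁ − 1/a_t)] = 25.211 km/s.
First burn Δv₁ = |v_p − v₁| = 6.177 km/s.
Circular speed at r₂: v₂ = √(μ/r₂) = 7.122 km/s.
Transfer-orbit speed at r₂: v_a = √[μ(2/r₂ − 1/a_t)] = 3.530 km/s.
Second burn Δv₂ = |v₂ − v_a| = 3.592 km/s.
Δv = Δv₁ + Δv₂ = 6.177 + 3.592 = 9.769 km/s.

Δv = 9.77 km/s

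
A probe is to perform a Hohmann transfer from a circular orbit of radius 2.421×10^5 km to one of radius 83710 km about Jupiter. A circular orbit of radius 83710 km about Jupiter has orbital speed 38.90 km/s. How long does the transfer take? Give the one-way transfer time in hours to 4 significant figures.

t = 5.098 hours

From the circular-orbit relation v² = μ/r at r = 83710 km: μ = v²r = (38.90)² × 83710 = 1.26671×10^8 km³/s².
Transfer-ellipse semi-major axis a_t = (r₁ + r₂)/2 = (2.421×10^5 + 83710)/2 = 1.62905×10^5 km.
By Kepler's third law the transfer-orbit period is T = 2π√(a_t³/μ), so t = T/2 = 18353 s.
Converting: 18353 s ÷ 3600 s/hour = 5.098 hours.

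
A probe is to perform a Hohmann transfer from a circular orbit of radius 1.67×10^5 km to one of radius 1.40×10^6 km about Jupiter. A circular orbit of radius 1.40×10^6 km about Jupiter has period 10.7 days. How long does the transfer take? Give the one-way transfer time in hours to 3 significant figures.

t = 53.8 hours

From Kepler's third law T² = 4π²r³/μ at r = 1.40×10^6 km, T = 10.7 days = 10.7 × 86400 s = 9.2448×10^5 s: μ = 4π²r³/T² = 1.26750×10^8 km³/s².
Transfer-ellipse semi-major axis a_t = (r₁ + r₂)/2 = (1.670×10^5 + 1.400×10^6)/2 = 7.835×10^5 km.
Half the transfer-orbit period gives t = π√(a_t³/μ) = 1.9352×10^5 s.
Converting: 1.9352×10^5 s ÷ 3600 s/hour = 53.8 hours.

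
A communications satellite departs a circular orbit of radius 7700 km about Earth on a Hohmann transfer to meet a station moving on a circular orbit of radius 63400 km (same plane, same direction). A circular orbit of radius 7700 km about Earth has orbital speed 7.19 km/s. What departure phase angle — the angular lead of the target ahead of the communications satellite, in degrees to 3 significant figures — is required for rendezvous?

From the circular-orbit relation v² = μ/r at r = 7700 km: μ = v²r = (7.19)² × 7700 = 3.98060×10^5 km³/s².
Semi-major axis of the transfer orbit: a_t = (7700 + 63400)/2 = 35550 km.
The half-period of the transfer ellipse is t = π√(a_t³/μ) = 33376 s.
Target angular speed ω₂ = √(μ/r₂³) = 3.9522×10^-5 rad/s.
Angle swept by the target during transfer: ω₂·t = 1.3191 rad = 75.58°.
Arrival is 180° from departure on the ellipse, so φ = 180° − 75.58° = 104°.

φ = 104°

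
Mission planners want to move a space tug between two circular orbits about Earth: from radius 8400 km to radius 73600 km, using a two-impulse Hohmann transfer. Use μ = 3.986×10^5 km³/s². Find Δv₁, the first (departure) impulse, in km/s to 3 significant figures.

Transfer-ellipse semi-major axis a_t = (r₁ + r₂)/2 = (8400 + 73600)/2 = 41000 km.
On the circular orbit at r = 8400 km, v_c = √(μ/r) = 6.8886 km/s.
Transfer-orbit speed at the same r (vis-viva, a = a_t): v_t = √[μ(2/r − 1/a_t)] = 9.2295 km/s.
Δv₁ = |v_t − v_c| = |9.2295 − 6.8886| = 2.341 km/s.

Δv₁ = 2.34 km/s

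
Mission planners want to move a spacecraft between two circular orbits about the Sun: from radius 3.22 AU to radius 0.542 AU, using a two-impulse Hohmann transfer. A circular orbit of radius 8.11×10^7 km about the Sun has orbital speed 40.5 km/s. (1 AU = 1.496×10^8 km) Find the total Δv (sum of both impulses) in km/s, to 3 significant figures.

From the circular-orbit relation v² = μ/r at r = 8.11×10^7 km: μ = v²r = (40.5)² × 8.11×10^7 = 1.33024×10^11 km³/s².
In km: r₁ = 3.22 × 1.496×10^8 = 4.81712×10^8 km; r₂ = 0.542 × 1.496×10^8 = 8.10832×10^7 km.
Transfer-ellipse semi-major axis a_t = (r₁ + r₂)/2 = (4.81712×10^8 + 8.10832×10^7)/2 = 2.813976×10^8 km.
Circular speed at r₁: v₁ = √(μ/r₁) = √(1.33024×10^11/4.81712×10^8) = 16.6177 km/s.
On the transfer ellipse at r₁, vis-viva equation gives v_a = √[μ(2/r₁ − 1/a_t)] = 8.92025 km/s.
First burn Δv₁ = |v_a − v₁| = 7.697 km/s.
Circular speed at r₂: v₂ = √(μ/r₂) = 40.50 km/s.
Transfer-orbit speed at r₂: v_p = √[μ(2/r₂ − 1/a_t)] = 52.99 km/s.
Second burn Δv₂ = |v₂ − v_p| = 12.49 km/s.
Total Δv = Δv₁ + Δv₂ = 20.19 km/s.

Δv = 20.2 km/s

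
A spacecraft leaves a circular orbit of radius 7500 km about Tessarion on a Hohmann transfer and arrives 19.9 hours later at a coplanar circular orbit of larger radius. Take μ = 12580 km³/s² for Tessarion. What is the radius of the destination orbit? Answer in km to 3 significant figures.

r₂ = 29900 km

Transfer time t = 19.9 hours = 71640 s, and t = π√(a_t³/μ).
So a_t = (μ t²/π²)^(1/3) = (12580 × (71640)² / π²)^(1/3) = 18702 km.
Since a_t = (r₁ + r₂)/2, r₂ = 2a_t − r₁ = 2×18702 − 7500 = 29904 km.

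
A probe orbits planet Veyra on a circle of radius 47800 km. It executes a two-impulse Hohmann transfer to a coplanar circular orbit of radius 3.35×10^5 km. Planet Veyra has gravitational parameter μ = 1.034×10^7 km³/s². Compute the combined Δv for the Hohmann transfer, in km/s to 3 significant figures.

The Hohmann ellipse has a_t = (r₁ + r₂)/2 = 1.914×10^5 km.
At r₁ the circular-orbit speed is v₁ = √(μ/r₁) = 14.70775 km/s.
On the transfer ellipse at r₁, vis-viva gives v_p = √[μ(2/r₁ − 1/a_t)] = 19.45798 km/s.
First burn Δv₁ = |v_p − v₁| = 4.75023 km/s.
At r₂, v₂ = √(μ/r₂) = 5.5557 km/s.
Transfer-orbit speed at r₂: v_a = √[μ(2/r₂ − 1/a_t)] = 2.7764 km/s.
Second burn Δv₂ = |v₂ − v_a| = 2.77930 km/s.
Δv = Δv₁ + Δv₂ = 4.75023 + 2.77930 = 7.530 km/s.

Δv = 7.53 km/s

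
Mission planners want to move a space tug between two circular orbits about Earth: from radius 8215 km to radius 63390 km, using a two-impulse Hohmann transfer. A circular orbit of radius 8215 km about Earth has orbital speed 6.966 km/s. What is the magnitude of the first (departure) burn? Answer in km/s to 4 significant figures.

Δv₁ = 2.303 km/s

From the circular-orbit relation v² = μ/r at r = 8215 km: μ = v²r = (6.966)² × 8215 = 3.98634×10^5 km³/s².
The Hohmann ellipse has a_t = (r₁ + r₂)/2 = 35802.5 km.
On the circular orbit at r = 8215 km, v_c = √(μ/r) = 6.966 km/s.
Transfer-orbit speed at the same r (vis-viva, a = a_t): v_t = √[μ(2/r − 1/a_t)] = 9.269 km/s.
Δv₁ = |v_t − v_c| = |9.269 − 6.966| = 2.303 km/s.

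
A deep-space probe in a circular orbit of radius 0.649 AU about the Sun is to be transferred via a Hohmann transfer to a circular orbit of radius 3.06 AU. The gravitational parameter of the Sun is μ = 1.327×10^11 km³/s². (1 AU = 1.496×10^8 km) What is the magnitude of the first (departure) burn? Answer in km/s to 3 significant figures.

Δv₁ = 10.5 km/s

In km: r₁ = 0.649 × 1.496×10^8 = 9.70904×10^7 km; r₂ = 3.06 × 1.496×10^8 = 4.57776×10^8 km.
Semi-major axis of the transfer orbit: a_t = (9.70904×10^7 + 4.57776×10^8)/2 = 2.774332×10^8 km.
Circular speed at r = 9.70904×10^7 km: v_c = √(μ/r) = 36.97 km/s.
Vis-viva on the transfer ellipse at r = 9.70904×10^7 km gives v_t = √[μ(2/r − 1/a_t)] = 47.49 km/s.
Δv₁ = |v_t − v_c| = |47.49 − 36.97| = 10.52 km/s.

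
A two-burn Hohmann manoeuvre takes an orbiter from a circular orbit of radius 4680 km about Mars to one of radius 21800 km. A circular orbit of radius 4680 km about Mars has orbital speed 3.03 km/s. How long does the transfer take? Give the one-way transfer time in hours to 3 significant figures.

From the circular-orbit relation v² = μ/r at r = 4680 km: μ = v²r = (3.03)² × 4680 = 42966.6 km³/s².
Transfer-ellipse semi-major axis a_t = (r₁ + r₂)/2 = (4680 + 21800)/2 = 13240 km.
Transfer time t = π√(a_t³/μ) = π√((13240)³ / 42966.6) = 23090 s.
Converting: 23090 s ÷ 3600 s/hour = 6.41 hours.

t = 6.41 hours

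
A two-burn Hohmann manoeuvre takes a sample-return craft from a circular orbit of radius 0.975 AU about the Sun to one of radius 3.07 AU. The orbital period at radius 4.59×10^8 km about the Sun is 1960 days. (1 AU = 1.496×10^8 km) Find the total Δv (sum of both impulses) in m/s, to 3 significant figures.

Δv = 12200 m/s

From Kepler's third law T² = 4π²r³/μ at r = 4.59×10^8 km, T = 1960 days = 1960 × 86400 s = 1.69344×10^8 s: μ = 4π²r³/T² = 1.33125×10^11 km³/s².
In km: r₁ = 0.975 × 1.496×10^8 = 1.4586×10^8 km; r₂ = 3.07 × 1.496×10^8 = 4.59272×10^8 km.
The Hohmann ellipse has a_t = (r₁ + r₂)/2 = 3.02566×10^8 km.
At r₁ the circular-orbit speed is v₁ = √(μ/r₁) = 30.21 km/s.
On the transfer ellipse at r₁, vis-viva gives v_p = √[μ(2/r₁ − 1/a_t)] = 37.22 km/s.
First burn Δv₁ = |v_p − v₁| = 7.010 km/s.
At r₂, v₂ = √(μ/r₂) = 17.025 km/s.
Transfer-orbit speed at r₂: v_a = √[μ(2/r₂ − 1/a_t)] = 11.821 km/s.
Second burn Δv₂ = |v₂ − v_a| = 5.204 km/s.
Δv = Δv₁ + Δv₂ = 7.010 + 5.204 = 12.21 km/s.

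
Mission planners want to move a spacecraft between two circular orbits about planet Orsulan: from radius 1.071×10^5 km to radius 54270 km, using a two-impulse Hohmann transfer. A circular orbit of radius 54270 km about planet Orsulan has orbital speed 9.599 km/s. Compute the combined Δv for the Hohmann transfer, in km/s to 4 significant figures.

From the circular-orbit relation v² = μ/r at r = 54270 km: μ = v²r = (9.599)² × 54270 = 5.00048×10^6 km³/s².
Semi-major axis of the transfer orbit: a_t = (1.071×10^5 + 54270)/2 = 80685 km.
Circular speed at r₁: v₁ = √(μ/r₁) = √(5.00048×10^6/1.071×10^5) = 6.833 km/s.
Transfer-orbit speed at r₁ (vis-viva): v_a = √[μ(2/r₁ − 1/a_t)] = 5.604 km/s.
First burn Δv₁ = |v_a − v₁| = 1.229 km/s.
Circular speed at r₂: v₂ = √(μ/r₂) = 9.5990 km/s.
Transfer-orbit speed at r₂: v_p = √[μ(2/r₂ − 1/a_t)] = 11.059 km/s.
Second burn Δv₂ = |v₂ − v_p| = 1.460 km/s.
Total Δv = Δv₁ + Δv₂ = 2.689 km/s.

Δv = 2.689 km/s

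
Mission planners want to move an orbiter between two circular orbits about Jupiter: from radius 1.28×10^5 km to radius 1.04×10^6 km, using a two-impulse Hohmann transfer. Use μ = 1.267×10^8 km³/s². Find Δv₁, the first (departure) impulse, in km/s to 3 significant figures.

Semi-major axis of the transfer orbit: a_t = (1.280×10^5 + 1.040×10^6)/2 = 5.840×10^5 km.
Circular speed at r = 1.280×10^5 km: v_c = √(μ/r) = 31.46 km/s.
Transfer-orbit speed at the same r (vis-viva, a = a_t): v_t = √[μ(2/r − 1/a_t)] = 41.98 km/s.
Δv₁ = |v_t − v_c| = |41.98 − 31.46| = 10.52 km/s.

Δv₁ = 10.5 km/s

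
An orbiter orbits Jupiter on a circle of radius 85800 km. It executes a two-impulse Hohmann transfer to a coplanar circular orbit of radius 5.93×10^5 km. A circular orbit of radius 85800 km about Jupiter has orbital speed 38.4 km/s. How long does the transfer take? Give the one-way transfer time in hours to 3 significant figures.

From the circular-orbit relation v² = μ/r at r = 85800 km: μ = v²r = (38.4)² × 85800 = 1.26517×10^8 km³/s².
The Hohmann ellipse has a_t = (r₁ + r₂)/2 = 3.394×10^5 km.
Transfer time t = π√(a_t³/μ) = π√((3.394×10^5)³ / 1.26517×10^8) = 55230 s.
Converting: 55230 s ÷ 3600 s/hour = 15.3 hours.

t = 15.3 hours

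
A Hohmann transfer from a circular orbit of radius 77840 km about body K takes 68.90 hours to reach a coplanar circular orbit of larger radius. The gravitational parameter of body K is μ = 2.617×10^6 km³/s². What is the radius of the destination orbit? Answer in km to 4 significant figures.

Transfer time t = 68.90 hours = 2.4804×10^5 s, and t = π√(a_t³/μ).
So a_t = (μ t²/π²)^(1/3) = (2.617×10^6 × (2.4804×10^5)² / π²)^(1/3) = 2.5362×10^5 km.
Since a_t = (r₁ + r₂)/2, r₂ = 2a_t − r₁ = 2×2.5362×10^5 − 77840 = 4.294×10^5 km.

r₂ = 4.294×10^5 km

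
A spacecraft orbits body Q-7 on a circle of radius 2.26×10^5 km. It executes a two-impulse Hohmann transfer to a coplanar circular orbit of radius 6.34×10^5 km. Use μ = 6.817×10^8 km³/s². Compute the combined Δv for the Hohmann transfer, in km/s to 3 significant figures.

The Hohmann ellipse has a_t = (r₁ + r₂)/2 = 4.300×10^5 km.
At r₁ the circular-orbit speed is v₁ = √(μ/r₁) = 54.92 km/s.
On the transfer ellipse at r₁, vis-viva equation gives v_p = √[μ(2/r₁ − 1/a_t)] = 66.69 km/s.
First burn Δv₁ = |v_p − v₁| = 11.77 km/s.
Circular speed at r₂: v₂ = √(μ/r₂) = 32.79080 km/s.
Transfer-orbit speed at r₂: v_a = √[μ(2/r₂ − 1/a_t)] = 23.77234 km/s.
Second burn Δv₂ = |v₂ − v_a| = 9.018 km/s.
Total Δv = Δv₁ + Δv₂ = 20.79 km/s.

Δv = 20.8 km/s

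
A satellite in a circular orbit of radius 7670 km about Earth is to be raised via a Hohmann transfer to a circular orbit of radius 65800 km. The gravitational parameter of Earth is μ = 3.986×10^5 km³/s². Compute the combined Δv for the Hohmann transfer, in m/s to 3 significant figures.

Transfer-ellipse semi-major axis a_t = (r₁ + r₂)/2 = (7670 + 65800)/2 = 36735 km.
Circular speed at r₁: v₁ = √(μ/r₁) = √(3.986×10^5/7670) = 7.209 km/s.
Transfer-orbit speed at r₁ (vis-viva): v_p = √[μ(2/r₁ − 1/a_t)] = 9.648 km/s.
First burn Δv₁ = |v_p − v₁| = 2.439 km/s.
At r₂, v₂ = √(μ/r₂) = 2.4612 km/s.
Transfer-orbit speed at r₂: v_a = √[μ(2/r₂ − 1/a_t)] = 1.1246 km/s.
Second burn Δv₂ = |v₂ − v_a| = 1.337 km/s.
Δv = Δv₁ + Δv₂ = 2.439 + 1.337 = 3.776 km/s.

Δv = 3780 m/s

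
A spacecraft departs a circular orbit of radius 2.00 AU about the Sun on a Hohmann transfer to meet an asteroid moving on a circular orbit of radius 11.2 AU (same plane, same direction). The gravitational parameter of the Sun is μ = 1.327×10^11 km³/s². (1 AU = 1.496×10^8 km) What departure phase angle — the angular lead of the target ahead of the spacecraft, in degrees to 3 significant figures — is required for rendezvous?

In km: r₁ = 2.00 × 1.496×10^8 = 2.992×10^8 km; r₂ = 11.2 × 1.496×10^8 = 1.67552×10^9 km.
The Hohmann ellipse has a_t = (r₁ + r₂)/2 = 9.8736×10^8 km.
The half-period of the transfer ellipse is t = π√(a_t³/μ) = 2.675640×10^8 s.
Target angular speed ω₂ = √(μ/r₂³) = 5.311425×10^-9 rad/s.
Angle swept by the target during transfer: ω₂·t = 1.42115 rad = 81.43°.
The spacecraft traverses 180° on the transfer ellipse, so the target must lead by 180° − 81.43° = 98.6°.

φ = 98.6°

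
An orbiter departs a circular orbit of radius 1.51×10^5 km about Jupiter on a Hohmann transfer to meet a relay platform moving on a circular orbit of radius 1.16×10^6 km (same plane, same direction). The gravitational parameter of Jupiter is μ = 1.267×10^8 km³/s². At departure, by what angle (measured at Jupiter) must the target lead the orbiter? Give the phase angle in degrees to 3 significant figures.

Semi-major axis of the transfer orbit: a_t = (1.510×10^5 + 1.160×10^6)/2 = 6.555×10^5 km.
Transfer time t = π√(a_t³/μ) = 1.4812×10^5 s.
The target's mean motion on its circular orbit is ω₂ = √(μ/r₂³) = 9.0095×10^-6 rad/s.
Angle swept by the target during transfer: ω₂·t = 1.3345 rad = 76.46°.
Arrival is 180° from departure on the ellipse, so φ = 180° − 76.46° = 104°.

φ = 104°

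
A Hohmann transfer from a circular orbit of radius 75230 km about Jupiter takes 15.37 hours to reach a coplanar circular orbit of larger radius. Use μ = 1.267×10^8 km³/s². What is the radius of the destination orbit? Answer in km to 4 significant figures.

Transfer time t = 15.37 hours = 55332 s, and t = π√(a_t³/μ).
So a_t = (μ t²/π²)^(1/3) = (1.267×10^8 × (55332)² / π²)^(1/3) = 3.4000×10^5 km.
Since a_t = (r₁ + r₂)/2, r₂ = 2a_t − r₁ = 2×3.4000×10^5 − 75230 = 6.0477×10^5 km.

r₂ = 6.048×10^5 km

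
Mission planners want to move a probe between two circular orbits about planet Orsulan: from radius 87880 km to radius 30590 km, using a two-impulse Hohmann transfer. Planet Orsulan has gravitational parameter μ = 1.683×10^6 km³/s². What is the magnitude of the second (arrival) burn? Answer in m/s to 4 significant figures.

Δv₂ = 1617 m/s

Semi-major axis of the transfer orbit: a_t = (87880 + 30590)/2 = 59235 km.
Circular speed at r = 30590 km: v_c = √(μ/r) = 7.4174 km/s.
Transfer-orbit speed at the same r (vis-viva, a = a_t): v_t = √[μ(2/r − 1/a_t)] = 9.0346 km/s.
Δv₂ = |v_t − v_c| = |9.0346 − 7.4174| = 1.617 km/s.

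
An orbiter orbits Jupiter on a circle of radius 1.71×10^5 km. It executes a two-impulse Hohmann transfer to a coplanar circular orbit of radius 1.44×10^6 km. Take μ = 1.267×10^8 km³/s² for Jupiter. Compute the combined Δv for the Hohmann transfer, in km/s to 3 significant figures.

Transfer-ellipse semi-major axis a_t = (r₁ + r₂)/2 = (1.710×10^5 + 1.440×10^6)/2 = 8.055×10^5 km.
At r₁ the circular-orbit speed is v₁ = √(μ/r₁) = 27.220 km/s.
On the transfer ellipse at r₁, v² = μ(2/r − 1/a) gives v_p = √[μ(2/r₁ − 1/a_t)] = 36.395 km/s.
First burn Δv₁ = |v_p − v₁| = 9.175 km/s.
Circular speed at r₂: v₂ = √(μ/r₂) = 9.380 km/s.
Transfer-orbit speed at r₂: v_a = √[μ(2/r₂ − 1/a_t)] = 4.322 km/s.
Second burn Δv₂ = |v₂ − v_a| = 5.058 km/s.
Total Δv = Δv₁ + Δv₂ = 14.23 km/s.

Δv = 14.2 km/s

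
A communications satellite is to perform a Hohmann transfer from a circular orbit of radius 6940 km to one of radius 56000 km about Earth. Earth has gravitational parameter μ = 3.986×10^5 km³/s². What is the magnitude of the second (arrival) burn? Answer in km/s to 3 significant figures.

Semi-major axis of the transfer orbit: a_t = (6940 + 56000)/2 = 31470 km.
Circular speed at r = 56000 km: v_c = √(μ/r) = 2.668 km/s.
Transfer-orbit speed at the same r (vis-viva, a = a_t): v_t = √[μ(2/r − 1/a_t)] = 1.253 km/s.
Δv₂ = |v_t − v_c| = |1.253 − 2.668| = 1.415 km/s.

Δv₂ = 1.42 km/s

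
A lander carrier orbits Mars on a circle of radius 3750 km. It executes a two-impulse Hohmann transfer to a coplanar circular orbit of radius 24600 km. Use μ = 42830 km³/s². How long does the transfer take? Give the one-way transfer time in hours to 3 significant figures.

Semi-major axis of the transfer orbit: a_t = (3750 + 24600)/2 = 14175 km.
Half the transfer-orbit period gives t = π√(a_t³/μ) = 25620 s.
Converting: 25620 s ÷ 3600 s/hour = 7.12 hours.

t = 7.12 hours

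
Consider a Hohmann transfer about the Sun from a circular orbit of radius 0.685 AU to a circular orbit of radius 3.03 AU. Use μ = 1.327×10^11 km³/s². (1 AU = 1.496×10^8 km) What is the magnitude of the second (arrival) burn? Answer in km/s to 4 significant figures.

Δv₂ = 6.720 km/s

In km: r₁ = 0.685 × 1.496×10^8 = 1.02476×10^8 km; r₂ = 3.03 × 1.496×10^8 = 4.53288×10^8 km.
Semi-major axis of the transfer orbit: a_t = (1.02476×10^8 + 4.53288×10^8)/2 = 2.77882×10^8 km.
On the circular orbit at r = 4.53288×10^8 km, v_c = √(μ/r) = 17.11 km/s.
Transfer-orbit speed at the same r (vis-viva, a = a_t): v_t = √[μ(2/r − 1/a_t)] = 10.39 km/s.
Δv₂ = |v_t − v_c| = |10.39 − 17.11| = 6.720 km/s.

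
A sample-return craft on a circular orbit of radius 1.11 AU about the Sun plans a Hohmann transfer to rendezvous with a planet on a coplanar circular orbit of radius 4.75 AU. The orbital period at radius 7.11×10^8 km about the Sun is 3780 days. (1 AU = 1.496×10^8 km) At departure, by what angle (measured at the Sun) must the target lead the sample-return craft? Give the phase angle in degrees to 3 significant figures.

φ = 92.8°

From Kepler's third law T² = 4π²r³/μ at r = 7.11×10^8 km, T = 3780 days = 3780 × 86400 s = 3.26592×10^8 s: μ = 4π²r³/T² = 1.33032×10^11 km³/s².
In km: r₁ = 1.11 × 1.496×10^8 = 1.66056×10^8 km; r₂ = 4.75 × 1.496×10^8 = 7.106×10^8 km.
The Hohmann ellipse has a_t = (r₁ + r₂)/2 = 4.38328×10^8 km.
The half-period of the transfer ellipse is t = π√(a_t³/μ) = 7.904×10^7 s.
Target angular speed ω₂ = √(μ/r₂³) = 1.925×10^-8 rad/s.
Angle swept by the target during transfer: ω₂·t = 1.522 rad = 87.20°.
Arrival is 180° from departure on the ellipse, so φ = 180° − 87.20° = 92.8°.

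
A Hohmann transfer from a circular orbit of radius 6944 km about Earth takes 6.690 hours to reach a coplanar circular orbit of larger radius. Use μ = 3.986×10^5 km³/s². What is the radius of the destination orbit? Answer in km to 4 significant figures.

r₂ = 50280 km

Transfer time t = 6.690 hours = 24084 s, and t = π√(a_t³/μ).
So a_t = (μ t²/π²)^(1/3) = (3.986×10^5 × (24084)² / π²)^(1/3) = 28613 km.
Since a_t = (r₁ + r₂)/2, r₂ = 2a_t − r₁ = 2×28613 − 6944 = 50282 km.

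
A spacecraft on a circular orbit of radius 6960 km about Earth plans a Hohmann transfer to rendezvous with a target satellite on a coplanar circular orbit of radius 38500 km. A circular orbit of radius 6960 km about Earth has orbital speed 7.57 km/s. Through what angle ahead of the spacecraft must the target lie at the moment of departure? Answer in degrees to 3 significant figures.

φ = 98.3°

From the circular-orbit relation v² = μ/r at r = 6960 km: μ = v²r = (7.57)² × 6960 = 3.98842×10^5 km³/s².
Transfer-ellipse semi-major axis a_t = (r₁ + r₂)/2 = (6960 + 38500)/2 = 22730 km.
The half-period of the transfer ellipse is t = π√(a_t³/μ) = 17047.0 s.
The target's mean motion on its circular orbit is ω₂ = √(μ/r₂³) = 8.36006×10^-5 rad/s.
Angle swept by the target during transfer: ω₂·t = 1.42514 rad = 81.655°.
The spacecraft traverses 180° on the transfer ellipse, so the target must lead by 180° − 81.655° = 98.3°.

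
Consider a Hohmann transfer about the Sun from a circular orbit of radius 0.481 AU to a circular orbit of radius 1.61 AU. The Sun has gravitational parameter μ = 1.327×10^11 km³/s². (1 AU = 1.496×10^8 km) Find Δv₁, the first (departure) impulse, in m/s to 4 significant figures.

In km: r₁ = 0.481 × 1.496×10^8 = 7.19576×10^7 km; r₂ = 1.61 × 1.496×10^8 = 2.40856×10^8 km.
The Hohmann ellipse has a_t = (r₁ + r₂)/2 = 1.564068×10^8 km.
Circular speed at r = 7.19576×10^7 km: v_c = √(μ/r) = 42.94 km/s.
Vis-viva on the transfer ellipse at r = 7.19576×10^7 km gives v_t = √[μ(2/r − 1/a_t)] = 53.29 km/s.
Δv₁ = |v_t − v_c| = |53.29 − 42.94| = 10.35 km/s.

Δv₁ = 10350 m/s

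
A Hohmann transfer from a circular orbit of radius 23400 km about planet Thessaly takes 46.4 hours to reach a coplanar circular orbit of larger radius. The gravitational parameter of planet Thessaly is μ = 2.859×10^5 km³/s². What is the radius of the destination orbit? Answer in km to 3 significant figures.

r₂ = 1.63×10^5 km

Transfer time t = 46.4 hours = 1.6704×10^5 s, and t = π√(a_t³/μ).
So a_t = (μ t²/π²)^(1/3) = (2.859×10^5 × (1.6704×10^5)² / π²)^(1/3) = 93150 km.
Since a_t = (r₁ + r₂)/2, r₂ = 2a_t − r₁ = 2×93150 − 23400 = 1.629×10^5 km.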